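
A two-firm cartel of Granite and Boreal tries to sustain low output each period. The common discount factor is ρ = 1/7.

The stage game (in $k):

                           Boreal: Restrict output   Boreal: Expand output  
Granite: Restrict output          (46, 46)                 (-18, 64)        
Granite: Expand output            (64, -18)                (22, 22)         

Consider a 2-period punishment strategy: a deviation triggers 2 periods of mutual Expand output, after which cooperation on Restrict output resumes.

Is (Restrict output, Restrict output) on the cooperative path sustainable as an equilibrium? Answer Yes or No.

IC: ρ+…+ρ^2 ≥ (64−46)/(46−22) = 3/4.
At ρ = 1/7: partial sum = 0.1633 < 0.7500. Cooperation not sustainable.

No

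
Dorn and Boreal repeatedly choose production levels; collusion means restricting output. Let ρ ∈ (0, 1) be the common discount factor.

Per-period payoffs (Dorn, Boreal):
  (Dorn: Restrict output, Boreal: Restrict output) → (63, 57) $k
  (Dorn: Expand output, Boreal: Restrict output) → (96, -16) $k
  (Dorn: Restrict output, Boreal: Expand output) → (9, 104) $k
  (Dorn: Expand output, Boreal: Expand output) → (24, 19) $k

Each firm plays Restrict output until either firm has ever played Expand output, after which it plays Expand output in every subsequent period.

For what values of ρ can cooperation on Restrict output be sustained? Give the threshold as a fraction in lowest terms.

Dorn's threshold: (96−63)/(96−24) = 11/24.
Boreal's threshold: (104−57)/(104−19) = 47/85.
11/24 < 47/85, so Boreal binds and ρ* = 47/85.

47/85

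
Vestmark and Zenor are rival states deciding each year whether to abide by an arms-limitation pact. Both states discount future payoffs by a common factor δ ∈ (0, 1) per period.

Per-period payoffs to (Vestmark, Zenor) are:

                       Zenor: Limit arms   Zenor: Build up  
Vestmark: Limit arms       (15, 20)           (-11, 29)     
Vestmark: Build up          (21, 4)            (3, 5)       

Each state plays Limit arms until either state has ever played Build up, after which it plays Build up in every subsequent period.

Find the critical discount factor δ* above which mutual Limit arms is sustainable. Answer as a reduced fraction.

For Vestmark: deviation gain 21−15 = 6, per-period punishment loss 15−3 = 12. IC gives δ ≥ 6/18 = 1/3.
For Zenor: gain 9, loss 15 per period, so δ ≥ 9/24 = 3/8.
The tighter constraint is Zenor's, so cooperation needs δ ≥ 3/8.

3/8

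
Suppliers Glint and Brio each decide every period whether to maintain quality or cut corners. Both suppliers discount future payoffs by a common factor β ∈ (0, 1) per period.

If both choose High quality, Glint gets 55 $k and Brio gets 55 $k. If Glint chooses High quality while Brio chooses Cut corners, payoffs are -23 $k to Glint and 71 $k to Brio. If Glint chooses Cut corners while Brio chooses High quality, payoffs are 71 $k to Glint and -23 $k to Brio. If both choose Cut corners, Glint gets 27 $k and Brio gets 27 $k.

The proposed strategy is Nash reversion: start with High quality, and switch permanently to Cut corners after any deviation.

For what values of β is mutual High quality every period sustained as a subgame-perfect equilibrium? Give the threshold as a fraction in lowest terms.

4/11

One-period gain from deviating is 71 − 55 = 16. The loss is 55 − 27 = 28 in every subsequent period, with present value 28·β/(1−β).
Deviation is unprofitable when 28·β/(1−β) ≥ 16, i.e. β/(1−β) ≥ 4/7.
Equivalently β ≥ 16/(16+28) = 4/11.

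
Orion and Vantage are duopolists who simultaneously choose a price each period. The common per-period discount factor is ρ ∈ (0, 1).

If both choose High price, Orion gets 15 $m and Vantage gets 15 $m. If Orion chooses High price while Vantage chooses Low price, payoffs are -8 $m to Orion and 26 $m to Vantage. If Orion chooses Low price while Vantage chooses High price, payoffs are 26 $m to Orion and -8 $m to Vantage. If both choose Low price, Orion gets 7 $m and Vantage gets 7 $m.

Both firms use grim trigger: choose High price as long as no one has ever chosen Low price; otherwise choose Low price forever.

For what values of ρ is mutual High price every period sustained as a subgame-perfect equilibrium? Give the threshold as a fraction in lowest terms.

One-period gain from deviating is 26 − 15 = 11. The loss is 15 − 7 = 8 in every subsequent period, with present value 8·ρ/(1−ρ).
Deviation is unprofitable when 8·ρ/(1−ρ) ≥ 11, i.e. ρ/(1−ρ) ≥ 11/8.
Equivalently ρ ≥ 11/(11+8) = 11/19.

11/19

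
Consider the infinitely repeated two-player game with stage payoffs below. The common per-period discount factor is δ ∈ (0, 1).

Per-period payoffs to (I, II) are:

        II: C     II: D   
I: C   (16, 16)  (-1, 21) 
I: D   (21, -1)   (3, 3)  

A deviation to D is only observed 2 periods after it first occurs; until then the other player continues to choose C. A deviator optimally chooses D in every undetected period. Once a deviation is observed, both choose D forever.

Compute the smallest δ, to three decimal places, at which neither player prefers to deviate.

0.527

Deviating for the 2 undetected periods gains 21−16 = 5 per period over cooperation, then loses 16−3 = 13 per period forever once punishment starts.
Gain: 5(1 + δ + … + δ^1); loss: 13·δ^2/(1−δ).
No profitable deviation ⇔ 5(1−δ^2) ≤ 13·δ^2, i.e. δ^2 ≥ 5/(5+13) = 5/18.
Hence δ ≥ (5/18)^(1/2) ≈ 0.527.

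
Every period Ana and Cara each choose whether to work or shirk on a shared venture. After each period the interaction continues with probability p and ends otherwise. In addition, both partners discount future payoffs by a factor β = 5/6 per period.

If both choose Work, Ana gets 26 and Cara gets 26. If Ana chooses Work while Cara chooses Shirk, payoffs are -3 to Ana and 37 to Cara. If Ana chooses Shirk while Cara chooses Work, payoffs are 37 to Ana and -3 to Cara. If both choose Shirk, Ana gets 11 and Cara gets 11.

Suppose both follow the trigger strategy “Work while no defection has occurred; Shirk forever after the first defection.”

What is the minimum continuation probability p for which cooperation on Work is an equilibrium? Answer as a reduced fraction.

With continuation probability p and discount β, the effective per-period discount factor is βp.
Grim-trigger IC: βp ≥ (37−26)/(37−11) = 11/26.
So p ≥ (11/26)/(5/6) = 33/65.

33/65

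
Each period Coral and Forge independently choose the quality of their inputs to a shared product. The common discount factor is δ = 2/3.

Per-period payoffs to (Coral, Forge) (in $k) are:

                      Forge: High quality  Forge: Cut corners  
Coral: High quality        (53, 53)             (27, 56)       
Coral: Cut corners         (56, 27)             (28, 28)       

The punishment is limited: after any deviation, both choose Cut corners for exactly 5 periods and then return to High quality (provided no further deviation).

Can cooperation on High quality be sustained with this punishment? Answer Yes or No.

A one-shot deviation gives 56 now, then 28 for 5 periods, then back to 53.
Gain from deviating: (56−53) today; loss: (53−28) in each of the next 5 periods.
No-deviation condition: (53−28)(δ+…+δ^5) ≥ 56−53, i.e. δ+…+δ^5 ≥ 3/25.
At δ = 2/3: δ+…+δ^5 = 1.7366 ≥ 0.1200.
So cooperation is sustainable.

Yes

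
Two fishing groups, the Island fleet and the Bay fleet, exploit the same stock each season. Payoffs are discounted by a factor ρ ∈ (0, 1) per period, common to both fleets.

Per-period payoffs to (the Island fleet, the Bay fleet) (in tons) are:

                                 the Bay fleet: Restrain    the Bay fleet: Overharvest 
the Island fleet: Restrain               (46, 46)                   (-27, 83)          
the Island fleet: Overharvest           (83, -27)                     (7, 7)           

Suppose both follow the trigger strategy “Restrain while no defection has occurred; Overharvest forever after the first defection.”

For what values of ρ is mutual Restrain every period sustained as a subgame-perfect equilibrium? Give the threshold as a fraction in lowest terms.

37/76

Cooperation forever yields 46 each period: 46/(1−ρ).
Deviating yields 83 once, then 7 forever: 83 + 7ρ/(1−ρ).
No profitable deviation requires 46/(1−ρ) ≥ 83 + 7ρ/(1−ρ).
Multiplying by (1−ρ): 46 ≥ 83(1−ρ) + 7ρ = 83 − 76ρ.
So 76ρ ≥ 37, i.e. ρ ≥ 37/76.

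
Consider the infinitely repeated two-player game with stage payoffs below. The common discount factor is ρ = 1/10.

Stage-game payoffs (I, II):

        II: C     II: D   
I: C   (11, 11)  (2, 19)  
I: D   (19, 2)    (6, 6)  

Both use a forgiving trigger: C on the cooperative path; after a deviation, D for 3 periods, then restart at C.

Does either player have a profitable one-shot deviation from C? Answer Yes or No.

Yes

IC: ρ+…+ρ^3 ≥ (19−11)/(11−6) = 8/5.
At ρ = 1/10: partial sum = 0.1110 < 1.6000. Cooperation not sustainable.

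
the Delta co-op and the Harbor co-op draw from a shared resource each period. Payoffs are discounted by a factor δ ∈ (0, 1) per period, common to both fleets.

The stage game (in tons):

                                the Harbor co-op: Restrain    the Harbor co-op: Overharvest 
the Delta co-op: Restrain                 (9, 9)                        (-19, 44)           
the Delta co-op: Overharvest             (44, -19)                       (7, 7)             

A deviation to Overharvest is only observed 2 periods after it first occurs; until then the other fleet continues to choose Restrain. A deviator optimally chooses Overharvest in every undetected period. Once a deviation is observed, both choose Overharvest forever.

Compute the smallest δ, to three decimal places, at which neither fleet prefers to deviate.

Deviating for the 2 undetected periods gains 44−9 = 35 per period over cooperation, then loses 9−7 = 2 per period forever once punishment starts.
Gain: 35(1 + δ + … + δ^1); loss: 2·δ^2/(1−δ).
No profitable deviation ⇔ 35(1−δ^2) ≤ 2·δ^2, i.e. δ^2 ≥ 35/(35+2) = 35/37.
Hence δ ≥ (35/37)^(1/2) ≈ 0.973.

0.973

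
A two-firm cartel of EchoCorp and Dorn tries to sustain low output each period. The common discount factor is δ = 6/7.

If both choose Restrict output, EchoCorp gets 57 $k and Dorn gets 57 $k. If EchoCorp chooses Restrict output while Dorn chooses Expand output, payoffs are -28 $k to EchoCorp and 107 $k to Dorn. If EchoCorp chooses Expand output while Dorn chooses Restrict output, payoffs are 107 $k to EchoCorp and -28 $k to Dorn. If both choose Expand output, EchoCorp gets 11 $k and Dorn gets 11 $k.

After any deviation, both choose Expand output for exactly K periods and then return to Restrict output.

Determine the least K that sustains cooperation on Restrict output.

IC: δ(1−δ^K)/(1−δ) ≥ (107−57)/(57−11) = 25/23.
With δ = 6/7: need 1 − δ^K ≥ 25/23·(1−6/7)/(6/7), i.e. δ^K ≤ 0.8188.
Since (6/7)^1 = 0.8571 and (6/7)^2 = 0.7347, the smallest such K is 2.

2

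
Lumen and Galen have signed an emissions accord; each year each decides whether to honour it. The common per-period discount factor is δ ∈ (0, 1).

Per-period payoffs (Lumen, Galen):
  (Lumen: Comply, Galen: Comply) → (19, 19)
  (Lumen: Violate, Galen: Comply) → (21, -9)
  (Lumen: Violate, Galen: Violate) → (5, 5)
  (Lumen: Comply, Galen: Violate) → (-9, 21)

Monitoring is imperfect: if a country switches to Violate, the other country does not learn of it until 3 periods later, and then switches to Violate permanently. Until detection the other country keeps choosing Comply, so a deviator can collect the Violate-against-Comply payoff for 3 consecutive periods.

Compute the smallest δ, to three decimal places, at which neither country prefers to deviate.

0.500

Deviating for the 3 undetected periods gains 21−19 = 2 per period over cooperation, then loses 19−5 = 14 per period forever once punishment starts.
Gain: 2(1 + δ + … + δ^2); loss: 14·δ^3/(1−δ).
No profitable deviation ⇔ 2(1−δ^3) ≤ 14·δ^3, i.e. δ^3 ≥ 2/(2+14) = 1/8.
Hence δ ≥ (1/8)^(1/3) ≈ 0.500.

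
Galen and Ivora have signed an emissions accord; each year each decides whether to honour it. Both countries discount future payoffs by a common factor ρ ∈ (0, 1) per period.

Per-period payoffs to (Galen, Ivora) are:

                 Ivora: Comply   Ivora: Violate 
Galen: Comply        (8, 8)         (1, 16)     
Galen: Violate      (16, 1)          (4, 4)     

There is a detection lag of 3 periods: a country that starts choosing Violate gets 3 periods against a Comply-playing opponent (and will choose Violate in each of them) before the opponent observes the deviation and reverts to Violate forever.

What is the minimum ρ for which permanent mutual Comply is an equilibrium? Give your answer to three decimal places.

The best deviation is to choose Violate for all 3 undetected periods, earning 16 each, then 4 forever once detected.
Deviation value: 16(1−ρ^3)/(1−ρ) + 4ρ^3/(1−ρ); cooperation value: 8/(1−ρ).
IC: 8 ≥ 16(1−ρ^3) + 4ρ^3 = 16 − 12ρ^3.
So ρ^3 ≥ 8/12 = 2/3, giving ρ ≥ (2/3)^(1/3) ≈ 0.874.

0.874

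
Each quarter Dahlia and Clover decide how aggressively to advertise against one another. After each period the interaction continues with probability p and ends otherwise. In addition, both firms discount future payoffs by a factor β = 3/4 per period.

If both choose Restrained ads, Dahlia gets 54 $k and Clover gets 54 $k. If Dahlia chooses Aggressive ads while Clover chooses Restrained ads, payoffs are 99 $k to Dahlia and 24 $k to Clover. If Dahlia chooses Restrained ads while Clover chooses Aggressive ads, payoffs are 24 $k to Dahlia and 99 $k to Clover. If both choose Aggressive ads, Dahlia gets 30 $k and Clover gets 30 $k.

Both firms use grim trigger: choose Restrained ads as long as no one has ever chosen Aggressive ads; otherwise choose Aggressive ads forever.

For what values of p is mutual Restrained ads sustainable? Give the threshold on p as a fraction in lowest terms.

With continuation probability p and discount β, the effective per-period discount factor is βp.
Grim-trigger IC: βp ≥ (99−54)/(99−30) = 15/23.
So p ≥ (15/23)/(3/4) = 20/23.

20/23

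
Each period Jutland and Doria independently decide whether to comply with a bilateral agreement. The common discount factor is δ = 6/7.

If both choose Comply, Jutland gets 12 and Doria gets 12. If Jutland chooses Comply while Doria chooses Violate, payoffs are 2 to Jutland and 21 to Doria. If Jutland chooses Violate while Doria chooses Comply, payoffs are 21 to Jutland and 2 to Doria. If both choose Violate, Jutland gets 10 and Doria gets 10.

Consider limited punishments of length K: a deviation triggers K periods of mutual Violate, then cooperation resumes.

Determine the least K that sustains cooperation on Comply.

Need Σ_{k=1}^{K} δ^k ≥ (21−12)/(12−10) = 4.5000 at δ = 6/7.
At K = 8 the sum is 4.2519 < 4.5000; at K = 9 it is 4.5016 ≥ 4.5000.
So the minimum punishment length is K = 9.

9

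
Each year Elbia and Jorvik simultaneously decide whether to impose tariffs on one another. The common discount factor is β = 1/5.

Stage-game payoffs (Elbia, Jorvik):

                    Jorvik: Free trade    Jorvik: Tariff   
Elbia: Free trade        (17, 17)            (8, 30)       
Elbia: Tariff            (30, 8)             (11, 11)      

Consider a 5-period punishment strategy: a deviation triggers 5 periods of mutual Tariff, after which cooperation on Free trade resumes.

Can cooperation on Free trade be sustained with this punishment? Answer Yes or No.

Comparing payoff streams over the 6 periods until play realigns: cooperate → 17(1+β+…+β^5); deviate → 30 + 11(β+…+β^5).
Cooperation is sustained iff (17−11)(β+…+β^5) ≥ 30−17.
β+…+β^5 = 1/5·(1−(1/5)^5)/(1−1/5) = 0.2499, and (30−17)/(17−11) = 2.1667.
0.2499 < 2.1667, so cooperation is not sustainable.

No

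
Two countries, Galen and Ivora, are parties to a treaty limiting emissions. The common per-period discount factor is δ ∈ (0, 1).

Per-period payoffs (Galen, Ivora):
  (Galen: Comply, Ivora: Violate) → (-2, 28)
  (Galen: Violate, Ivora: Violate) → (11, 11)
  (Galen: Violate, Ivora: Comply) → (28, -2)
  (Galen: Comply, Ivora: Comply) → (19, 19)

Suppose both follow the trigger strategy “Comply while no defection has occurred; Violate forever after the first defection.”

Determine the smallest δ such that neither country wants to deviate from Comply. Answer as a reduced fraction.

9/17

Under grim trigger the critical discount factor is (T−C)/(T−P) with T = 28, C = 19, P = 11.
δ* = (28−19)/(28−11) = 9/17.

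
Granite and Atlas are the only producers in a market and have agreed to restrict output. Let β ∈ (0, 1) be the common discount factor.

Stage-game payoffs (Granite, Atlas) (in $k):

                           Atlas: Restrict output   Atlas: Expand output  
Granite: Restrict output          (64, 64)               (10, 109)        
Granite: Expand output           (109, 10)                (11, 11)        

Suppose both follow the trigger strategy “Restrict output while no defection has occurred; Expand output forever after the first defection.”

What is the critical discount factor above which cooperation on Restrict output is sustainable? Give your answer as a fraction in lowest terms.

64/(1−β) ≥ 109 + 11β/(1−β)
64 ≥ 109 − 98β
β ≥ 45/98.

45/98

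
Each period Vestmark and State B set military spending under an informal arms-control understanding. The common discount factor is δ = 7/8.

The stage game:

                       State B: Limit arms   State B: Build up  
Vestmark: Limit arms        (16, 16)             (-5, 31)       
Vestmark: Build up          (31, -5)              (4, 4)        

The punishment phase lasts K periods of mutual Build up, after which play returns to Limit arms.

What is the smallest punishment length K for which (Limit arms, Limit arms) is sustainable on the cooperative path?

IC: δ(1−δ^K)/(1−δ) ≥ (31−16)/(16−4) = 5/4.
With δ = 7/8: need 1 − δ^K ≥ 5/4·(1−7/8)/(7/8), i.e. δ^K ≤ 0.8214.
Since (7/8)^1 = 0.8750 and (7/8)^2 = 0.7656, the smallest such K is 2.

2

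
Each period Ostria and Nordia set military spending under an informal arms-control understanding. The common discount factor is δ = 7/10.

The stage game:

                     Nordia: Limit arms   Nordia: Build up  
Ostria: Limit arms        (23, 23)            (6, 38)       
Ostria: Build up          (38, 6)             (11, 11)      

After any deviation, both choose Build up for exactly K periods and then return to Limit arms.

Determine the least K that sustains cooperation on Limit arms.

No profitable deviation requires (23−11)(δ+…+δ^K) ≥ 38−23, i.e. δ+…+δ^K ≥ 5/4 ≈ 1.2500.
With δ = 7/10, the partial sums are K=1: 0.7000, K=2: 1.1900, K=3: 1.5330.
K = 3 is the first length at which the sum reaches 1.2500.

3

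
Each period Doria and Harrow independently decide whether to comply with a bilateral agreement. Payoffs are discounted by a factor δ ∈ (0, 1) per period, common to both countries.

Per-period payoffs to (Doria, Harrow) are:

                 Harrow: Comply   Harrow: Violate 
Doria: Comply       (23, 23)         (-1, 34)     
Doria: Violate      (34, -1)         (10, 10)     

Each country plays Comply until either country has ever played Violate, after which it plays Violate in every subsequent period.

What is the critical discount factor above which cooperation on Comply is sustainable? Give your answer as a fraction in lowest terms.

11/24

23/(1−δ) ≥ 34 + 10δ/(1−δ)
23 ≥ 34 − 24δ
δ ≥ 11/24.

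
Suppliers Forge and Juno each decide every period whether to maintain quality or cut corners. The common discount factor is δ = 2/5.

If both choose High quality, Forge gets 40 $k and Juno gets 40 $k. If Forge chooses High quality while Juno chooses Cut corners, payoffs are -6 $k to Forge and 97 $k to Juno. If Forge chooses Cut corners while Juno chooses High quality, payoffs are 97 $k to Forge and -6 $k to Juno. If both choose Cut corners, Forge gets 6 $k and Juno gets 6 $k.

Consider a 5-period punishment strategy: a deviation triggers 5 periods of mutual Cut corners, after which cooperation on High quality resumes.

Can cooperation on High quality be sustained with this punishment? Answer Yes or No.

IC: δ+…+δ^5 ≥ (97−40)/(40−6) = 57/34.
At δ = 2/5: partial sum = 0.6598 < 1.6765. Cooperation not sustainable.

No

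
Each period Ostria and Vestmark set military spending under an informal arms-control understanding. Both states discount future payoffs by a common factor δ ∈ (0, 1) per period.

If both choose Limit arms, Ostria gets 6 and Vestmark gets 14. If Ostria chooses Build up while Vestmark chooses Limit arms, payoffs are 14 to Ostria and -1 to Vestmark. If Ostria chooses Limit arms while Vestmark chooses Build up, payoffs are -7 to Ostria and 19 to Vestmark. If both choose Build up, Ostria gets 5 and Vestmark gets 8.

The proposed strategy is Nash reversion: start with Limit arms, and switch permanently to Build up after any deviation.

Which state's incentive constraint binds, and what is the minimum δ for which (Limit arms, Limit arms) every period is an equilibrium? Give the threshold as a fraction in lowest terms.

Ostria: cooperation gives 6 each period; deviation gives 14 once then 5 forever.
  6/(1−δ) ≥ 14 + 5δ/(1−δ) ⇒ δ ≥ 8/9.
Vestmark: cooperation gives 14 each period; deviation gives 19 once then 8 forever.
  δ ≥ 5/11.
Both must hold, so the binding constraint is Ostria's: δ ≥ 8/9.

Ostria; δ ≥ 8/9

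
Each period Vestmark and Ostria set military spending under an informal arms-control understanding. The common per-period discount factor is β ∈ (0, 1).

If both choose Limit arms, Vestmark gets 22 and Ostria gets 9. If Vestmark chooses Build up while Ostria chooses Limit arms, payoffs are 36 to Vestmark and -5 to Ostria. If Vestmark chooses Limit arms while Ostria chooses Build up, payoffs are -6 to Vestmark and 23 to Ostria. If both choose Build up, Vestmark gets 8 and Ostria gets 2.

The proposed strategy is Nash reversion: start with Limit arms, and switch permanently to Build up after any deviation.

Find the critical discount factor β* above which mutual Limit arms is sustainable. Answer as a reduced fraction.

2/3

Vestmark: cooperation gives 22 each period; deviation gives 36 once then 8 forever.
  22/(1−β) ≥ 36 + 8β/(1−β) ⇒ β ≥ 14/28 = 1/2.
Ostria: cooperation gives 9 each period; deviation gives 23 once then 2 forever.
  β ≥ 14/21 = 2/3.
Both must hold, so the binding constraint is Ostria's: β ≥ 2/3.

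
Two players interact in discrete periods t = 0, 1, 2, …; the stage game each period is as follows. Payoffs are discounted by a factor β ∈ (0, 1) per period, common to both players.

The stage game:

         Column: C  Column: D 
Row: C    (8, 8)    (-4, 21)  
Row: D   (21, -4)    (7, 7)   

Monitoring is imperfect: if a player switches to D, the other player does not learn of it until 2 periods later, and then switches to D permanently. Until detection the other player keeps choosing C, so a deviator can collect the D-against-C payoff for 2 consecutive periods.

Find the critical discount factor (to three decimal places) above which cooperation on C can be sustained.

Deviating for the 2 undetected periods gains 21−8 = 13 per period over cooperation, then loses 8−7 = 1 per period forever once punishment starts.
Gain: 13(1 + β + … + β^1); loss: 1·β^2/(1−β).
No profitable deviation ⇔ 13(1−β^2) ≤ 1·β^2, i.e. β^2 ≥ 13/(13+1) = 13/14.
Hence β ≥ (13/14)^(1/2) ≈ 0.964.

0.964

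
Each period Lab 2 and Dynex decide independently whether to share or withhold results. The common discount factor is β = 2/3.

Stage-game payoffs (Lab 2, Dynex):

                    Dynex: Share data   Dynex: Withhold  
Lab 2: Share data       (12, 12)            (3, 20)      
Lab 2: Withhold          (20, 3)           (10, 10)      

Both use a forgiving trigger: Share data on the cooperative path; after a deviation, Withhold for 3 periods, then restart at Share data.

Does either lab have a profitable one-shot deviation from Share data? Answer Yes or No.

Comparing payoff streams over the 4 periods until play realigns: cooperate → 12(1+β+…+β^3); deviate → 20 + 10(β+…+β^3).
Cooperation is sustained iff (12−10)(β+…+β^3) ≥ 20−12.
β+…+β^3 = 2/3·(1−(2/3)^3)/(1−2/3) = 1.4074, and (20−12)/(12−10) = 4.0000.
1.4074 < 4.0000, so cooperation is not sustainable.

Yes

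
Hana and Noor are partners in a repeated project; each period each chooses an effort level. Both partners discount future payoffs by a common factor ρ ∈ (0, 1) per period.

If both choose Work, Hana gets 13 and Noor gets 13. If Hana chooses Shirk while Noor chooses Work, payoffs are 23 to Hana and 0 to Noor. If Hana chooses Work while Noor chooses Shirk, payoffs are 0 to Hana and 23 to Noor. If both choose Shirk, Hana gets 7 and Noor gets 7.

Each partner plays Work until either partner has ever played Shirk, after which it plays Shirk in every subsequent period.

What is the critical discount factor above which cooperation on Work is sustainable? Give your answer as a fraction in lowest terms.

Cooperation forever yields 13 each period: 13/(1−ρ).
Deviating yields 23 once, then 7 forever: 23 + 7ρ/(1−ρ).
No profitable deviation requires 13/(1−ρ) ≥ 23 + 7ρ/(1−ρ).
Multiplying by (1−ρ): 13 ≥ 23(1−ρ) + 7ρ = 23 − 16ρ.
So 16ρ ≥ 10, i.e. ρ ≥ 10/16 = 5/8.

5/8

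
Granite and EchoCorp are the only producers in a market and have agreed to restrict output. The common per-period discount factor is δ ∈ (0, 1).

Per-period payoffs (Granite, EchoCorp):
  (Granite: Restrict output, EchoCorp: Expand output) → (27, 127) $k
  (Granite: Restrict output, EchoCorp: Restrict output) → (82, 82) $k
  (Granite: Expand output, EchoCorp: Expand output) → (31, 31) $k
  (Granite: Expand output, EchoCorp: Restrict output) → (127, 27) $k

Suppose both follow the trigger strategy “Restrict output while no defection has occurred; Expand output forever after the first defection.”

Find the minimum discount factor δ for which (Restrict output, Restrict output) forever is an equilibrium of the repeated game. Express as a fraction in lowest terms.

One-period gain from deviating is 127 − 82 = 45. The loss is 82 − 31 = 51 in every subsequent period, with present value 51·δ/(1−δ).
Deviation is unprofitable when 51·δ/(1−δ) ≥ 45, i.e. δ/(1−δ) ≥ 15/17.
Equivalently δ ≥ 45/(45+51) = 15/32.

15/32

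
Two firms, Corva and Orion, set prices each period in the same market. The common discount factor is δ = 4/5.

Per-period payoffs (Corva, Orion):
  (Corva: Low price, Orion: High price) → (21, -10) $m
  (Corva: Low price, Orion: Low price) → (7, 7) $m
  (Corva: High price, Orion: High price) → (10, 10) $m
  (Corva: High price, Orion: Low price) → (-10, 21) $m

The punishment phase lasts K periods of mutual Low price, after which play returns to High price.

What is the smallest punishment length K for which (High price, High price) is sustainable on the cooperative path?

No profitable deviation requires (10−7)(δ+…+δ^K) ≥ 21−10, i.e. δ+…+δ^K ≥ 11/3 ≈ 3.6667.
With δ = 4/5, the partial sums are K=1: 0.8000, K=2: 1.4400, …, K=10: 3.5705, K=11: 3.6564, K=12: 3.7251.
K = 12 is the first length at which the sum reaches 3.6667.

12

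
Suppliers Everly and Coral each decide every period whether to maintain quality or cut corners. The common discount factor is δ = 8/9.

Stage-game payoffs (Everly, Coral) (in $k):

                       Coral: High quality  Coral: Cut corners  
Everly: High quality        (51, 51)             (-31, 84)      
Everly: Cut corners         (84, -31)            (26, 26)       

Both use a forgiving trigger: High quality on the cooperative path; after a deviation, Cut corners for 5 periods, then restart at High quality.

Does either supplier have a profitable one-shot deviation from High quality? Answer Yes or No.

A one-shot deviation gives 84 now, then 26 for 5 periods, then back to 51.
Gain from deviating: (84−51) today; loss: (51−26) in each of the next 5 periods.
No-deviation condition: (51−26)(δ+…+δ^5) ≥ 84−51, i.e. δ+…+δ^5 ≥ 33/25.
At δ = 8/9: δ+…+δ^5 = 3.5606 ≥ 1.3200.
So cooperation is sustainable.

No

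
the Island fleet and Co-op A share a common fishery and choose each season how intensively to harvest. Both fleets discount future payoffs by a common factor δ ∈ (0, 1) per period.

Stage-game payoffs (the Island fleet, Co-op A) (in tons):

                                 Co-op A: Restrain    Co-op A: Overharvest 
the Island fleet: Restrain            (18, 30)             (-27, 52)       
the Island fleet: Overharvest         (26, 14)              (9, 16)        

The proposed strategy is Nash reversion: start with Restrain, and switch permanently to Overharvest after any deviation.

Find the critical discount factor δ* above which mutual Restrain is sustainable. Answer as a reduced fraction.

11/18

the Island fleet's threshold: (26−18)/(26−9) = 8/17.
Co-op A's threshold: (52−30)/(52−16) = 11/18.
8/17 < 11/18, so Co-op A binds and δ* = 11/18.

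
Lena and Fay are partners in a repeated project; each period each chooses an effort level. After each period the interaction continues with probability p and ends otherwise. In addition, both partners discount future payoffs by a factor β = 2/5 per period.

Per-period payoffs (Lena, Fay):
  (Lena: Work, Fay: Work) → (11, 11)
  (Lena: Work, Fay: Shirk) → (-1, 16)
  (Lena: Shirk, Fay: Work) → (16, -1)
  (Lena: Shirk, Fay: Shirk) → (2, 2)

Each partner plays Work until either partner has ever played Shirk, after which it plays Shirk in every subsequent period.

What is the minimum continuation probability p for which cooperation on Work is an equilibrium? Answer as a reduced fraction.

25/28

Expected continuation weight on next period's payoff is β·p = 2/5·p, which plays the role of the discount factor.
Cooperation requires 2/5·p ≥ (16−11)/(16−2) = 5/14, hence p ≥ 25/28.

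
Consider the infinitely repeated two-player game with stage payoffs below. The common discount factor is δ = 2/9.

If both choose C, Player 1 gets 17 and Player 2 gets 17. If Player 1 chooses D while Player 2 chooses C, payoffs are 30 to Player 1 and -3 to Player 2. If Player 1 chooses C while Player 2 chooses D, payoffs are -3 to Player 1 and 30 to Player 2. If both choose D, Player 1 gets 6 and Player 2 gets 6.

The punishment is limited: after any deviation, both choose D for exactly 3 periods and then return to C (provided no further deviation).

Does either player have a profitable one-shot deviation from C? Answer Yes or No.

Yes

IC: δ+…+δ^3 ≥ (30−17)/(17−6) = 13/11.
At δ = 2/9: partial sum = 0.2826 < 1.1818. Cooperation not sustainable.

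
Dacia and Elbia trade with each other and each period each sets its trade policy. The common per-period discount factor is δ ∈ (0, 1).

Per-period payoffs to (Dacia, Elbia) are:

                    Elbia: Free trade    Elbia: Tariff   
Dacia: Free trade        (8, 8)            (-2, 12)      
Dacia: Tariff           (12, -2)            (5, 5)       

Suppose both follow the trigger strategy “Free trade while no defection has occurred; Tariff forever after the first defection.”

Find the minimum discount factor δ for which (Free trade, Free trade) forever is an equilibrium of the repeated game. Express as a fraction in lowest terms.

4/7

8/(1−δ) ≥ 12 + 5δ/(1−δ)
8 ≥ 12 − 7δ
δ ≥ 4/7.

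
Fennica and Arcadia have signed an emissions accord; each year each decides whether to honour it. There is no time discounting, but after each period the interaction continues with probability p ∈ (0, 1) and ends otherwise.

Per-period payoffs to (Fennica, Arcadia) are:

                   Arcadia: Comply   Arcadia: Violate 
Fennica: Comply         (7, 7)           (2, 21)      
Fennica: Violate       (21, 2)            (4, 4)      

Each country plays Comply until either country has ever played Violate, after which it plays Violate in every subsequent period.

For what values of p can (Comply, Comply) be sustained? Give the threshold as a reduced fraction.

With no time discounting, the continuation probability p plays the role of the discount factor.
Grim-trigger IC: 7/(1−p) ≥ 21 + 4p/(1−p) ⇒ p ≥ (21−7)/(21−4) = 14/17.

14/17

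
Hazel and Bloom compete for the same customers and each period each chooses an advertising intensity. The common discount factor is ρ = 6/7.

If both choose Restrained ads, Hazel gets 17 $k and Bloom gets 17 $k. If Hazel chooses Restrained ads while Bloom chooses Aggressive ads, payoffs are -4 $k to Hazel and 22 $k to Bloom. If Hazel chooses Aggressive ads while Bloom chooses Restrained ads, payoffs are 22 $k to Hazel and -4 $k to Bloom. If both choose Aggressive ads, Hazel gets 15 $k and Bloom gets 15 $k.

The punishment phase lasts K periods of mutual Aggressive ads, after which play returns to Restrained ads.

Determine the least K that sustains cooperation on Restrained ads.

4

No profitable deviation requires (17−15)(ρ+…+ρ^K) ≥ 22−17, i.e. ρ+…+ρ^K ≥ 5/2 ≈ 2.5000.
With ρ = 6/7, the partial sums are K=1: 0.8571, K=2: 1.5918, K=3: 2.2216, K=4: 2.7613.
K = 4 is the first length at which the sum reaches 2.5000.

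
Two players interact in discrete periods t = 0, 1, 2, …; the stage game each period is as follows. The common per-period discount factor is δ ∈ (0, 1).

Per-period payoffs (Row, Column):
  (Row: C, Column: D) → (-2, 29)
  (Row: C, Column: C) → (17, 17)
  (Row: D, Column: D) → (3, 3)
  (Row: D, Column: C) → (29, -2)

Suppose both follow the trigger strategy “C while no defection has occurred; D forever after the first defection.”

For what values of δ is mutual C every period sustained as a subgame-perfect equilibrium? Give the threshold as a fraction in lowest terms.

17/(1−δ) ≥ 29 + 3δ/(1−δ)
17 ≥ 29 − 26δ
δ ≥ 12/26 = 6/13.

6/13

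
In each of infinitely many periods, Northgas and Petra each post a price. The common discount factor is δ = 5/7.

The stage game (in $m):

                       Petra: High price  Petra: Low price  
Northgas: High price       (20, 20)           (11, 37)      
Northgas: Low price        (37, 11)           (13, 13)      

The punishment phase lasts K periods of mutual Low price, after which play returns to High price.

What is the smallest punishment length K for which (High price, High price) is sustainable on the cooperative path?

11

No profitable deviation requires (20−13)(δ+…+δ^K) ≥ 37−20, i.e. δ+…+δ^K ≥ 17/7 ≈ 2.4286.
With δ = 5/7, the partial sums are K=1: 0.7143, K=2: 1.2245, …, K=9: 2.3790, K=10: 2.4136, K=11: 2.4383.
K = 11 is the first length at which the sum reaches 2.4286.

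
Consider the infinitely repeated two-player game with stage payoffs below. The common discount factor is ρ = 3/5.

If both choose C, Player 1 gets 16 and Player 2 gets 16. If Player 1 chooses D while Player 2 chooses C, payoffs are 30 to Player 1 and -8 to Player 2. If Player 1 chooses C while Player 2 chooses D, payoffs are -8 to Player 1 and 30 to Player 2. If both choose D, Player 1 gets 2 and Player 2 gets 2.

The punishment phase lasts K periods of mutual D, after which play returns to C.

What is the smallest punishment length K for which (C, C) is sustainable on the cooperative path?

IC: ρ(1−ρ^K)/(1−ρ) ≥ (30−16)/(16−2) = 1.
With ρ = 3/5: need 1 − ρ^K ≥ 1·(1−3/5)/(3/5), i.e. ρ^K ≤ 0.3333.
Since (3/5)^2 = 0.3600 and (3/5)^3 = 0.2160, the smallest such K is 3.

3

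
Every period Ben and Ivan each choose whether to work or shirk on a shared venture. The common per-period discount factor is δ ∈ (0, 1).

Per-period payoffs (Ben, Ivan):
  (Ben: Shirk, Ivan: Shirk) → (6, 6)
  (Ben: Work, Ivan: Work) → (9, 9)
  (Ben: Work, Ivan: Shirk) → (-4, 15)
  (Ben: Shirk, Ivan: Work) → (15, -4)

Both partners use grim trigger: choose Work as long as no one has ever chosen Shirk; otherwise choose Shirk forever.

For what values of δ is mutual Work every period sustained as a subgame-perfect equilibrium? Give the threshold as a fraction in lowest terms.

2/3

One-period gain from deviating is 15 − 9 = 6. The loss is 9 − 6 = 3 in every subsequent period, with present value 3·δ/(1−δ).
Deviation is unprofitable when 3·δ/(1−δ) ≥ 6, i.e. δ/(1−δ) ≥ 2.
Equivalently δ ≥ 6/(6+3) = 2/3.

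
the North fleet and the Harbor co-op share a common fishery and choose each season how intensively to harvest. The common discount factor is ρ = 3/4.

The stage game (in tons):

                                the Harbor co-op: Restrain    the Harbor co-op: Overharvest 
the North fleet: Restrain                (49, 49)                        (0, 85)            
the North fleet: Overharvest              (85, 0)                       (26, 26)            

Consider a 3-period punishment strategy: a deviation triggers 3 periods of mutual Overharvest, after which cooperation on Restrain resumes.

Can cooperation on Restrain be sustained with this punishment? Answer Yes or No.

Yes

IC: ρ+…+ρ^3 ≥ (85−49)/(49−26) = 36/23.
At ρ = 3/4: partial sum = 1.7344 ≥ 1.5652. Cooperation sustainable.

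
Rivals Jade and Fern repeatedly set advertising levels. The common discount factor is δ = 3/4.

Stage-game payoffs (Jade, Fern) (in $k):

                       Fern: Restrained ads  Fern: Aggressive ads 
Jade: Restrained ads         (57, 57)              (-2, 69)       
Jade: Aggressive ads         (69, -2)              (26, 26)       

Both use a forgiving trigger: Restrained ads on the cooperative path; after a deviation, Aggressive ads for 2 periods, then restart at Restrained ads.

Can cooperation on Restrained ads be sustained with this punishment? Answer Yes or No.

A one-shot deviation gives 69 now, then 26 for 2 periods, then back to 57.
Gain from deviating: (69−57) today; loss: (57−26) in each of the next 2 periods.
No-deviation condition: (57−26)(δ+…+δ^2) ≥ 69−57, i.e. δ+…+δ^2 ≥ 12/31.
At δ = 3/4: δ+…+δ^2 = 1.3125 ≥ 0.3871.
So cooperation is sustainable.

Yes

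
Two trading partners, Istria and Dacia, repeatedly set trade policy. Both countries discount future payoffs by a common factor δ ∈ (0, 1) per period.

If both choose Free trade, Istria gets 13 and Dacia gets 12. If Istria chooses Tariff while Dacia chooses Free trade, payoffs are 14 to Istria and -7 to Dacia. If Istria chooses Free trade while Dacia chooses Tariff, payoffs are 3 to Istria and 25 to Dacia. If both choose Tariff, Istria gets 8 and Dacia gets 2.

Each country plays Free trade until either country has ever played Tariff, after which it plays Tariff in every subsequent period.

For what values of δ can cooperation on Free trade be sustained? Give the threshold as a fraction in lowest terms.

Istria: cooperation gives 13 each period; deviation gives 14 once then 8 forever.
  13/(1−δ) ≥ 14 + 8δ/(1−δ) ⇒ δ ≥ 1/6.
Dacia: cooperation gives 12 each period; deviation gives 25 once then 2 forever.
  δ ≥ 13/23.
Both must hold, so the binding constraint is Dacia's: δ ≥ 13/23.

13/23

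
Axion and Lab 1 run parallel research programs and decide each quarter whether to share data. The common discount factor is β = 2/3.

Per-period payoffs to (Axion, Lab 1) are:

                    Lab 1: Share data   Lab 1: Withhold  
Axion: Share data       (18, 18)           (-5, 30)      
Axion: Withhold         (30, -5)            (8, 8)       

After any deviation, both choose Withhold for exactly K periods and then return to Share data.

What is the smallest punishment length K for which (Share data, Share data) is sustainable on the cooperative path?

3

IC: β(1−β^K)/(1−β) ≥ (30−18)/(18−8) = 6/5.
With β = 2/3: need 1 − β^K ≥ 6/5·(1−2/3)/(2/3), i.e. β^K ≤ 0.4000.
Since (2/3)^2 = 0.4444 and (2/3)^3 = 0.2963, the smallest such K is 3.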